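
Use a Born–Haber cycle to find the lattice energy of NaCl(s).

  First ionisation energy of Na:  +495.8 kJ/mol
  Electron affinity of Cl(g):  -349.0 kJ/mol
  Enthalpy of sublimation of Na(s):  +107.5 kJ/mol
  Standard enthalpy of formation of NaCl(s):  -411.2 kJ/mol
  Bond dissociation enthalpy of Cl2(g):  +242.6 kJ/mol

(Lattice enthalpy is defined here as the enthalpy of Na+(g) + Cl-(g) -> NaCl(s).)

ΔHf° = 1·ΔHsub + 1·(ΣIE) + 1/2·D(Cl2) + 1·EA + U
-411.2 = 1·(+107.5) + 1·(+495.8) + 1/2·(+242.6) + 1·(-349.0) + U
U = -411.2 − (+375.6) = -786.8 kJ/mol

U = -786.8 kJ/mol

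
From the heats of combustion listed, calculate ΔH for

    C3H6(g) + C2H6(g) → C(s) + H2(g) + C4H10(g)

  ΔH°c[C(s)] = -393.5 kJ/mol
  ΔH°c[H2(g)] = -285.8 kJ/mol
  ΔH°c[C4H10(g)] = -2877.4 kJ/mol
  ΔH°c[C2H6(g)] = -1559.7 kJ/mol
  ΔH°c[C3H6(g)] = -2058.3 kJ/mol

Using ΔH = Σ nΔHc°(reactants) − Σ nΔHc°(products):
= [1·(-2058.3) + 1·(-1559.7)] − [1·(-393.5) + 1·(-285.8) + 1·(-2877.4)]
= -61.3 kJ/mol

ΔH = -61.3 kJ/mol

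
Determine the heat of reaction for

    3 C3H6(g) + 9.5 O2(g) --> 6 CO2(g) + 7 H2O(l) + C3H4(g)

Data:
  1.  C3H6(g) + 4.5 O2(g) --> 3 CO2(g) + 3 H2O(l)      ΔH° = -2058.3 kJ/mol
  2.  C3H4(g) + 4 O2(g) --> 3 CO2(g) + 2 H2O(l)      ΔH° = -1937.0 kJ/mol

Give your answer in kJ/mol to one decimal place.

eq. 1 × 3 (scale by 3 for the 3 C3H6(g)): (3)·(-2058.3) = -6174.9 kJ/mol
eq. 2 reversed (reverse to put C3H4(g) on the product side): +1937.0 kJ/mol
ΔH° = (3)·(-2058.3) + (-1)·(-1937.0) = -4237.9 kJ/mol

ΔH° = -4237.9 kJ/mol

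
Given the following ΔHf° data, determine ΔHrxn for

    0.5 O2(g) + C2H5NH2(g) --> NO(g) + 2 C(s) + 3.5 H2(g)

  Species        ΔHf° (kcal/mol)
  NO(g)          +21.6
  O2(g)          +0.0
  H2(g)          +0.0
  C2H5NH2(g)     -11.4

Products: 1·(+21.6) + 2·(+0.0) + 7/2·(+0.0) = +21.6
Reactants: 1/2·(+0.0) + 1·(-11.4) = -11.4
ΔHrxn = (+21.6) − (-11.4) = 33.0 kcal/mol

ΔHrxn = 33.0 kcal/mol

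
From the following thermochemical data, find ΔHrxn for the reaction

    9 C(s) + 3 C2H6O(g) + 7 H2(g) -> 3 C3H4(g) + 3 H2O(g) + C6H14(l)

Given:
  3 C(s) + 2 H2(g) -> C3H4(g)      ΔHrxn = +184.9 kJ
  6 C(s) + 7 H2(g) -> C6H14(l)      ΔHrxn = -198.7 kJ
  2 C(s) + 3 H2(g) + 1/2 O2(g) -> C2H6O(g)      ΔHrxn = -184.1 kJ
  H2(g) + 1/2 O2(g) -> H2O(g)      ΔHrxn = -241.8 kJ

equation 1 × 3 (×3 to match 3 C3H4(g) in the target): (3)·(+184.9) = +554.7 kJ
equation 2 as written (C6H14(l) already on the product side): -198.7 kJ
equation 3 reversed and × 3 (reverse to put C2H6O(g) on the reactant side; scale by 3 for the 3 C2H6O(g)): (-3)·(-184.1) = +552.3 kJ
equation 4 × 3 (scale by 3 for the 3 H2O(g)): (3)·(-241.8) = -725.4 kJ
ΔHrxn = (+554.7) + (-198.7) + (+552.3) + (-725.4) = 182.9 kJ

ΔHrxn = 182.9 kJ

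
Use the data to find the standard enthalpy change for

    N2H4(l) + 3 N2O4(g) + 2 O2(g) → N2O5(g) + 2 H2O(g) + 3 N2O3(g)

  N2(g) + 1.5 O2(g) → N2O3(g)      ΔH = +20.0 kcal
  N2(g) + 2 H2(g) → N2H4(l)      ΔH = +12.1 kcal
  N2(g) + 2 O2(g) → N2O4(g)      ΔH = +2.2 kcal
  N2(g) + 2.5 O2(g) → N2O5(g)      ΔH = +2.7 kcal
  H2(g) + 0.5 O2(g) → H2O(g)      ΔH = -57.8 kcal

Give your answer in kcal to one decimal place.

equation 1 × 3 (scale by 3 for the 3 N2O3(g)): (3)·(+20.0) = +60.0 kcal
equation 2 reversed (reverse to put N2H4(l) on the reactant side): -12.1 kcal
equation 3 reversed and × 3 (N2O4(g) must end up as a reactant; ×3 to match 3 N2O4(g) in the target): (-3)·(+2.2) = -6.6 kcal
equation 4 as written (N2O5(g) already on the product side): +2.7 kcal
equation 5 × 2 (scale by 2 for the 2 H2O(g)): (2)·(-57.8) = -115.6 kcal
Since enthalpy is a state function, ΔH = (3)·(+20.0) + (-1)·(+12.1) + (-3)·(+2.2) + (1)·(+2.7) + (2)·(-57.8) = -71.6 kcal

ΔH = -71.6 kcal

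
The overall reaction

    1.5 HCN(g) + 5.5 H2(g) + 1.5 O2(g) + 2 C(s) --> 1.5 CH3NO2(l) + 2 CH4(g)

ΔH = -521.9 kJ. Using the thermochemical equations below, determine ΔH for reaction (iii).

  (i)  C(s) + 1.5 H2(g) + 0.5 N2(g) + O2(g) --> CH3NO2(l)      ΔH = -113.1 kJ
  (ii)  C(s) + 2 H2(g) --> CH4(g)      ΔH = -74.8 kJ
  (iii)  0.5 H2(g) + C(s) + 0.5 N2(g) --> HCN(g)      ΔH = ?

ΔH = 135.1 kJ

(i) × 3/2 (scale by 3/2 for the 3/2 CH3NO2(l)): (3/2)·(-113.1) = -169.65 kJ
(ii) × 2 (×2 to match 2 CH4(g) in the target): (2)·(-74.8) = -149.6 kJ
(iii) reversed and × 3/2 (HCN(g) must end up as a reactant; scale by 3/2 for the 3/2 HCN(g)): contributes −3/2·x
-521.9 = (-169.65) + (-149.6) − 3/2·x
x = (-521.9 − (-319.25)) / (-3/2) = 135.1 kJ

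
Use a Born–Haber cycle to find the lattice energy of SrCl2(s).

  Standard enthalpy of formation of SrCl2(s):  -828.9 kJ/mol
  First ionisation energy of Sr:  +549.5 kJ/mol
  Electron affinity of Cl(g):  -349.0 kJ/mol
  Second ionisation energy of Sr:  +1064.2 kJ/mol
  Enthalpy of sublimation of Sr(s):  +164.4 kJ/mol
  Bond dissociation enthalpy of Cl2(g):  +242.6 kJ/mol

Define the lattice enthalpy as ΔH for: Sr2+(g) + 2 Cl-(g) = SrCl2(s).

U = -2151.6 kJ/mol

ΔHf° = 1·ΔHsub + 1·(ΣIE) + 1·D(Cl2) + 2·EA + U
-828.9 = 1·(+164.4) + 1·(+1613.7) + 1·(+242.6) + 2·(-349.0) + U
U = -828.9 − (+1322.7) = -2151.6 kJ/mol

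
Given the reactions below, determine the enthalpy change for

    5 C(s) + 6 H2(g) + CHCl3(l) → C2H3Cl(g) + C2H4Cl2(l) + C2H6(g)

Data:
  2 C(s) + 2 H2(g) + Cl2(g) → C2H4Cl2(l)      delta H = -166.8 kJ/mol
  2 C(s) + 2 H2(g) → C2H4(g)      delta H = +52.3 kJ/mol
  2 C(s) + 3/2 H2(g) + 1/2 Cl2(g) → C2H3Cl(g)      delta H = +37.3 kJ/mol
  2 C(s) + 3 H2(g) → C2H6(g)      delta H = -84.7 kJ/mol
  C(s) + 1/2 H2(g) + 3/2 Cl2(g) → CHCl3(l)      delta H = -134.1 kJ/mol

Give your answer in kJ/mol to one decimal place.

equation 1 as written (C2H4Cl2(l) already on the product side): -166.8 kJ/mol
equation 2: not needed (C2H4(g) appears nowhere else).
equation 3 as written (C2H3Cl(g) already on the product side): +37.3 kJ/mol
equation 4 as written (C2H6(g) already on the product side): -84.7 kJ/mol
equation 5 reversed (CHCl3(l) must end up as a reactant): +134.1 kJ/mol
delta H = (1)·(-166.8) + (1)·(+37.3) + (1)·(-84.7) + (-1)·(-134.1) = -80.1 kJ/mol

delta H = -80.1 kJ/mol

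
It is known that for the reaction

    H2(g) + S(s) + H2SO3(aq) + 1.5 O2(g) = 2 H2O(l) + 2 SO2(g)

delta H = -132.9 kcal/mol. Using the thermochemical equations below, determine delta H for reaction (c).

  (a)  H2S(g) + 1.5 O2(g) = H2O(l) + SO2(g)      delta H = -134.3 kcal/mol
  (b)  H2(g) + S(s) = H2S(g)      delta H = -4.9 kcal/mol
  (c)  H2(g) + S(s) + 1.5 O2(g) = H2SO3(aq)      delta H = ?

delta H = -145.5 kcal/mol

(a) × 2: (2)·(-134.3) = -268.6 kcal/mol
(b) × 2: (2)·(-4.9) = -9.8 kcal/mol
(c) reversed: contributes −x
-132.9 = (-268.6) + (-9.8) − x
x = (-132.9 − (-278.4)) / (-1) = -145.5 kcal/mol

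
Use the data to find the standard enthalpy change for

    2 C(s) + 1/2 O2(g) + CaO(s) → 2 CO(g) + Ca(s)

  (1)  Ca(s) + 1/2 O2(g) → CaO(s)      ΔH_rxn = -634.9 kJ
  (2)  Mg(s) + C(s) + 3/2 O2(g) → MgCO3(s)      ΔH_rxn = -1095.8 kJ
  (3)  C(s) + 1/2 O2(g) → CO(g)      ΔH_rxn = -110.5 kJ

(1) reversed (reverse to put CaO(s) on the reactant side): +634.9 kJ
(2): not needed (Mg(s) appears nowhere else).
(3) × 2 (×2 to match 2 CO(g) in the target): (2)·(-110.5) = -221.0 kJ
ΔH_rxn = (+634.9) + (-221.0) = 413.9 kJ

ΔH_rxn = 413.9 kJ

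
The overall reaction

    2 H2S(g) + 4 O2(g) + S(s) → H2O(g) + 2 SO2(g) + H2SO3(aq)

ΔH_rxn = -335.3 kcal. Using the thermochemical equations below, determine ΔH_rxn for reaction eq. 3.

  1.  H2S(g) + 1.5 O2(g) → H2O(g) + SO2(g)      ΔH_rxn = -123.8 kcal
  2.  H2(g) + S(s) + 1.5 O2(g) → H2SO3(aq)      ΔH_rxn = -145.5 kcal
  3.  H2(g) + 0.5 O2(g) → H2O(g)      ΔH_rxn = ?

ΔH_rxn = -57.8 kcal

eq. 1 × 2 (scale by 2 for the 2 H2S(g)): (2)·(-123.8) = -247.6 kcal
eq. 2 as written (H2SO3(aq) already on the product side): -145.5 kcal
eq. 3 reversed: contributes −x
-335.3 = (-247.6) + (-145.5) − x
x = (-335.3 − (-393.1)) / (-1) = -57.8 kcal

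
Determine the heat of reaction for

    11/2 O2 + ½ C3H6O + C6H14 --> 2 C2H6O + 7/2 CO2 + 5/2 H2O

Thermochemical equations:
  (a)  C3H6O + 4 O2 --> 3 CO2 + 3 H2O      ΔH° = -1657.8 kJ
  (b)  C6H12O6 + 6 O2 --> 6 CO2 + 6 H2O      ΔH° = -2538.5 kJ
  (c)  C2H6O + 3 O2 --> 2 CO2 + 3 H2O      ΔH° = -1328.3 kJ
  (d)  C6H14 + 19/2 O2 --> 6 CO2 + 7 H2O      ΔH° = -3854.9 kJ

(a) × 1/2: (1/2)·(-1657.8) = -828.9 kJ
(b): not needed.
(c) reversed and × 2: (-2)·(-1328.3) = +2656.6 kJ
(d) as written: -3854.9 kJ
Combining the equations, ΔH° = (-828.9) + (+2656.6) + (-3854.9) = -2027.2 kJ

ΔH° = -2027.2 kJ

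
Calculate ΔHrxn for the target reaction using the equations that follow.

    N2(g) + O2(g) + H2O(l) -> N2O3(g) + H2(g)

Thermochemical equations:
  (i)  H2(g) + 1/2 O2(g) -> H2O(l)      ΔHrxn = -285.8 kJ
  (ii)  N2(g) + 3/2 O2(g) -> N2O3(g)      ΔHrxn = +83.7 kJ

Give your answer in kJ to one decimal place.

ΔHrxn = 369.5 kJ

(i) reversed (reverse to put H2O(l) on the reactant side): +285.8 kJ
(ii) as written (N2O3(g) already on the product side): +83.7 kJ
By Hess's law, ΔHrxn = (-1)·(-285.8) + (1)·(+83.7) = 369.5 kJ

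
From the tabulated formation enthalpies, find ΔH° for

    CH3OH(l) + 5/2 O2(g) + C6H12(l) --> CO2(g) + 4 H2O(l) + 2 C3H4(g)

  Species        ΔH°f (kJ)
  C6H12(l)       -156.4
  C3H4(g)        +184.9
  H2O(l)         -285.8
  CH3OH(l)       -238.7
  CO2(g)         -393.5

ΔH°rxn = Σ nΔHf°(products) − Σ nΔHf°(reactants).
Products: 1·(-393.5) + 4·(-285.8) + 2·(+184.9) = -1166.9
Reactants: 1·(-238.7) + 5/2·(+0.0) + 1·(-156.4) = -395.1
ΔH° = (-1166.9) − (-395.1) = -771.8 kJ

ΔH° = -771.8 kJ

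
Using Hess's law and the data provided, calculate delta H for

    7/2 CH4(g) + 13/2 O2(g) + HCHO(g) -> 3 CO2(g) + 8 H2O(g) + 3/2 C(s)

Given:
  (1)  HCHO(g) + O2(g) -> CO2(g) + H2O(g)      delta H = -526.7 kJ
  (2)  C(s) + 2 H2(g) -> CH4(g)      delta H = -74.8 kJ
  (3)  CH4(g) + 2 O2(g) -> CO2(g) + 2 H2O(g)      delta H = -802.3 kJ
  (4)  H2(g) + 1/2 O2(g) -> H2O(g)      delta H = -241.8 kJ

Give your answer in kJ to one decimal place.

(1) as written: -526.7 kJ
(2) reversed and × 3/2: (-3/2)·(-74.8) = +112.2 kJ
(3) × 2: (2)·(-802.3) = -1604.6 kJ
(4) × 3: (3)·(-241.8) = -725.4 kJ
delta H = (1)·(-526.7) + (-3/2)·(-74.8) + (2)·(-802.3) + (3)·(-241.8) = -2744.5 kJ

delta H = -2744.5 kJ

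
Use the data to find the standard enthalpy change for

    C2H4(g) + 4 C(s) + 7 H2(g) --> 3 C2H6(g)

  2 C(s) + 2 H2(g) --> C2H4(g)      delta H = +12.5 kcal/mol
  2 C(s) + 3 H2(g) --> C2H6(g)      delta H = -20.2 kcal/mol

equation 1 reversed (reverse to put C2H4(g) on the reactant side): -12.5 kcal/mol
equation 2 × 3 (scale by 3 for the 3 C2H6(g)): (3)·(-20.2) = -60.6 kcal/mol
delta H = (-1)·(+12.5) + (3)·(-20.2) = -73.1 kcal/mol

delta H = -73.1 kcal/mol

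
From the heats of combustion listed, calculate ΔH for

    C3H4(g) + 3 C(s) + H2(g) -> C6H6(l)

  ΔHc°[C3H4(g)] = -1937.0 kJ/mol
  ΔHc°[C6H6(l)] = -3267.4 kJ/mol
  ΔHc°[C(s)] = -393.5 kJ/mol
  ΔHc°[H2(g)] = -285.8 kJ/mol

With combustion enthalpies, reactants minus products:
= [1·(-1937.0) + 3·(-393.5) + 1·(-285.8)] − [1·(-3267.4)]
= -135.9 kJ/mol

ΔH = -135.9 kJ/mol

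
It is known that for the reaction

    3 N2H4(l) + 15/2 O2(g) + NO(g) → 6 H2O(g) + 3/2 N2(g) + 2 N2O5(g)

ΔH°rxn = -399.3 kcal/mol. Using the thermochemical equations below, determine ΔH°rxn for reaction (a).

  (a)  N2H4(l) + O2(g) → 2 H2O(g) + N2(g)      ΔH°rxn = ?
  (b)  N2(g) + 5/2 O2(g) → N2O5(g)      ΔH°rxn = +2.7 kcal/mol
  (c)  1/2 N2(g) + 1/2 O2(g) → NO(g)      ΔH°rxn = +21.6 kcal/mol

ΔH°rxn = -127.7 kcal/mol

(a) × 3: contributes 3·x
(b) × 2: (2)·(+2.7) = +5.4 kcal/mol
(c) reversed: -21.6 kcal/mol
-399.3 = (+5.4) + (-21.6) + 3·x
x = (-399.3 − (-16.2)) / (3) = -127.7 kcal/mol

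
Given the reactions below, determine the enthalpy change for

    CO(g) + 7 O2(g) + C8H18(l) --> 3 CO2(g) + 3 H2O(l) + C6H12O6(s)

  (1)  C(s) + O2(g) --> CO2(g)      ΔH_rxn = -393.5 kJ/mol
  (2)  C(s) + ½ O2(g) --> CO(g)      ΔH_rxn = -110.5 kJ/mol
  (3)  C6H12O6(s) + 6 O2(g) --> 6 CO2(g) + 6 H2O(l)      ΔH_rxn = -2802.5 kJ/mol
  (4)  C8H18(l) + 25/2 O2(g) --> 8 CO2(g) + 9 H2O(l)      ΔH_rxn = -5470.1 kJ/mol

ΔH_rxn = -2950.6 kJ/mol

(1) as written: -393.5 kJ/mol
(2) reversed: +110.5 kJ/mol
(3) reversed: +2802.5 kJ/mol
(4) as written: -5470.1 kJ/mol
ΔH_rxn = (1)·(-393.5) + (-1)·(-110.5) + (-1)·(-2802.5) + (1)·(-5470.1) = -2950.6 kJ/mol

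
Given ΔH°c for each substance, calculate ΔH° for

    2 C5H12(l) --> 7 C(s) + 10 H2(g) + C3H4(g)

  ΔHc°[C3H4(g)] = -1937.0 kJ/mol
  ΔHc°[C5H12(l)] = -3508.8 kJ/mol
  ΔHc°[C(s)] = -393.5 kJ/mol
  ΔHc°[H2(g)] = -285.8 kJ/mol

ΔH° = 531.9 kJ/mol

Using ΔH = Σ nΔHc°(reactants) − Σ nΔHc°(products):
= [2·(-3508.8)] − [7·(-393.5) + 10·(-285.8) + 1·(-1937.0)]
= 531.9 kJ/mol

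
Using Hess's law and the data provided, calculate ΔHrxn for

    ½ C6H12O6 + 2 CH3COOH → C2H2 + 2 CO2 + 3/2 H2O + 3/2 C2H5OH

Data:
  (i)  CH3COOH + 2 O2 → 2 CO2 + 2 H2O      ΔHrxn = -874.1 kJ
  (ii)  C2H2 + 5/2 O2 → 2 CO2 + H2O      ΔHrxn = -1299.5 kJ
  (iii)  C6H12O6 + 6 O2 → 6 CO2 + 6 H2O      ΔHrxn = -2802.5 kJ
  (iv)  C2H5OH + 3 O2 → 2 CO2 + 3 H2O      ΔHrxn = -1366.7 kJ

(i) × 2: (2)·(-874.1) = -1748.2 kJ
(ii) reversed: +1299.5 kJ
(iii) × 1/2: (1/2)·(-2802.5) = -1401.25 kJ
(iv) reversed and × 3/2: (-3/2)·(-1366.7) = +2050.05 kJ
Summing the manipulated equations, ΔHrxn = (-1748.2) + (+1299.5) + (-1401.25) + (+2050.05) = 200.1 kJ

ΔHrxn = 200.1 kJ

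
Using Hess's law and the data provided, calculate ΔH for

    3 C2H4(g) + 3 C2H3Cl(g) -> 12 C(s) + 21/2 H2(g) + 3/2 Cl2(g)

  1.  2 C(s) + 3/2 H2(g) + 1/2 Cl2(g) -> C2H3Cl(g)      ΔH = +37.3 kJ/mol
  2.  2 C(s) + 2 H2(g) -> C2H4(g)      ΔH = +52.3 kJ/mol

eq. 1 reversed and × 3 (C2H3Cl(g) must end up as a reactant; ×3 to match 3 C2H3Cl(g) in the target): (-3)·(+37.3) = -111.9 kJ/mol
eq. 2 reversed and × 3 (reverse to put C2H4(g) on the reactant side; scale by 3 for the 3 C2H4(g)): (-3)·(+52.3) = -156.9 kJ/mol
Combining the equations, ΔH = (-3)·(+37.3) + (-3)·(+52.3) = -268.8 kJ/mol

ΔH = -268.8 kJ/mol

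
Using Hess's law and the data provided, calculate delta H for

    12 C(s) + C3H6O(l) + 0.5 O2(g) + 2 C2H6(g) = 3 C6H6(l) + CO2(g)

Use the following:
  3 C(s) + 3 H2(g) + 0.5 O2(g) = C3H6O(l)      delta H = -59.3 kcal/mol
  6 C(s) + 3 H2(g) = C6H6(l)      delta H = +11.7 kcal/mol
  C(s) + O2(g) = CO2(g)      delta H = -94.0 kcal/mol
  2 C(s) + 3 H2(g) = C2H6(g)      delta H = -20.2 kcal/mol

equation 1 reversed: +59.3 kcal/mol
equation 2 × 3: (3)·(+11.7) = +35.1 kcal/mol
equation 3 as written: -94.0 kcal/mol
equation 4 reversed and × 2: (-2)·(-20.2) = +40.4 kcal/mol
delta H = (+59.3) + (+35.1) + (-94.0) + (+40.4) = 40.8 kcal/mol

delta H = 40.8 kcal/mol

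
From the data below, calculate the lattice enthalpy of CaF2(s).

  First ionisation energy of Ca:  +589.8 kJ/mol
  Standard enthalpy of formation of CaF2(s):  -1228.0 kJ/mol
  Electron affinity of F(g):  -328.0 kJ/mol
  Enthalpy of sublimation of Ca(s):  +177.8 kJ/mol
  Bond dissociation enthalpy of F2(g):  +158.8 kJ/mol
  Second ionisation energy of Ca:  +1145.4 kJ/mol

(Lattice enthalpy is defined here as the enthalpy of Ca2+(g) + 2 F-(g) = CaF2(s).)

ΔHf° = 1·ΔHsub + 1·(ΣIE) + 1·D(F2) + 2·EA + U
-1228.0 = 1·(+177.8) + 1·(+1735.2) + 1·(+158.8) + 2·(-328.0) + U
U = -1228.0 − (+1415.8) = -2643.8 kJ/mol

U = -2643.8 kJ/mol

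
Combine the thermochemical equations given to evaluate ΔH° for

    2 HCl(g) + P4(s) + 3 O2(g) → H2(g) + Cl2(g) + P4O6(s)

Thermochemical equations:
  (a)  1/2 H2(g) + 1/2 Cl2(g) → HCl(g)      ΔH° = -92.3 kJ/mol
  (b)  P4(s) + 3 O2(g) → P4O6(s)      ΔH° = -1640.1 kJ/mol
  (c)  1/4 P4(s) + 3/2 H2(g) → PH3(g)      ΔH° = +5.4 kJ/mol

ΔH° = -1455.5 kJ/mol

(a) reversed and × 2 (reverse to put HCl(g) on the reactant side; ×2 to match 2 HCl(g) in the target): (-2)·(-92.3) = +184.6 kJ/mol
(b) as written (P4O6(s) already on the product side): -1640.1 kJ/mol
(c): not needed (PH3(g) appears nowhere else).
By Hess's law, ΔH° = (-2)·(-92.3) + (1)·(-1640.1) = -1455.5 kJ/mol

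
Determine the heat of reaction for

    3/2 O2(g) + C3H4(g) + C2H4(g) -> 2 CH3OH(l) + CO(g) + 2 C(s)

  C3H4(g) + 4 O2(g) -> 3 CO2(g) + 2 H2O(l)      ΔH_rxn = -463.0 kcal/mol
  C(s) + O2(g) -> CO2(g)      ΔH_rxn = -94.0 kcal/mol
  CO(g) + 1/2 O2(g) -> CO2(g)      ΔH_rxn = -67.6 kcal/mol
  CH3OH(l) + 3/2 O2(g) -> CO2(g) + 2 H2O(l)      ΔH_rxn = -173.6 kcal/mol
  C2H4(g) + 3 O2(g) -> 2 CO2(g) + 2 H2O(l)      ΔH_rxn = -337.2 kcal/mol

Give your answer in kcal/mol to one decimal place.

ΔH_rxn = -197.4 kcal/mol

equation 1 as written: -463.0 kcal/mol
equation 2 reversed and × 2: (-2)·(-94.0) = +188.0 kcal/mol
equation 3 reversed: +67.6 kcal/mol
equation 4 reversed and × 2: (-2)·(-173.6) = +347.2 kcal/mol
equation 5 as written: -337.2 kcal/mol
ΔH_rxn = (-463.0) + (+188.0) + (+67.6) + (+347.2) + (-337.2) = -197.4 kcal/mol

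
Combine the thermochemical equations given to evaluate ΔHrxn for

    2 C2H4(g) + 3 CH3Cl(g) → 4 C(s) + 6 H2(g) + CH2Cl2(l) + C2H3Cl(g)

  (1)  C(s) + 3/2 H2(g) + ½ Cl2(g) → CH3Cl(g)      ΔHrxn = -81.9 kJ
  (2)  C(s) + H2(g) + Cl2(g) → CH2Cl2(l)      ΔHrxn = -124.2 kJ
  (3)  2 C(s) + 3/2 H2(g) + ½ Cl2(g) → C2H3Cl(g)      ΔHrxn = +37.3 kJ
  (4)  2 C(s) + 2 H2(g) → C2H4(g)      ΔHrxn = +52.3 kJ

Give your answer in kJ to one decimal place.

ΔHrxn = 54.2 kJ

(1) reversed and × 3: (-3)·(-81.9) = +245.7 kJ
(2) as written: -124.2 kJ
(3) as written: +37.3 kJ
(4) reversed and × 2: (-2)·(+52.3) = -104.6 kJ
Summing the manipulated equations, ΔHrxn = (+245.7) + (-124.2) + (+37.3) + (-104.6) = 54.2 kJ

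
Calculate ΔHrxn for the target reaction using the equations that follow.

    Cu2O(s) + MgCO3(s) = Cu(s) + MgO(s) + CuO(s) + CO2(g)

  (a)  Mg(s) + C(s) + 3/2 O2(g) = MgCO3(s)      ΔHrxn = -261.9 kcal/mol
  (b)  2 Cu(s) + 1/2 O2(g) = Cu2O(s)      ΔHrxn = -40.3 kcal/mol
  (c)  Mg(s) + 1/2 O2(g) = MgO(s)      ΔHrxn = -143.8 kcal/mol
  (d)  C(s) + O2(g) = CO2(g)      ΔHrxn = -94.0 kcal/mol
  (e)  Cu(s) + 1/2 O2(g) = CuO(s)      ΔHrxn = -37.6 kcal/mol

(a) reversed (reverse to put MgCO3(s) on the reactant side): +261.9 kcal/mol
(b) reversed (Cu2O(s) must end up as a reactant): +40.3 kcal/mol
(c) as written (MgO(s) already on the product side): -143.8 kcal/mol
(d) as written (CO2(g) already on the product side): -94.0 kcal/mol
(e) as written (CuO(s) already on the product side): -37.6 kcal/mol
ΔHrxn = (+261.9) + (+40.3) + (-143.8) + (-94.0) + (-37.6) = 26.8 kcal/mol

ΔHrxn = 26.8 kcal/mol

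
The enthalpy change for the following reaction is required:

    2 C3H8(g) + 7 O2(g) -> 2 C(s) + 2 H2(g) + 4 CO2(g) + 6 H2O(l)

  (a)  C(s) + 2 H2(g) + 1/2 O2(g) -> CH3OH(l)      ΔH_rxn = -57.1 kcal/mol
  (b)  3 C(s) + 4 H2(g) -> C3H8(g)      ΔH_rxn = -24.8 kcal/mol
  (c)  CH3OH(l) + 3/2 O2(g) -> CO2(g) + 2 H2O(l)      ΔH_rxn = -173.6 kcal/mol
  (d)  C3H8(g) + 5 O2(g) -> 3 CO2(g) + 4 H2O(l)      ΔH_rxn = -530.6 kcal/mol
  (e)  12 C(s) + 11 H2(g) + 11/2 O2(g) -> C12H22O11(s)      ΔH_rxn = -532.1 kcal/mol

ΔH_rxn = -736.5 kcal/mol

(a) as written: -57.1 kcal/mol
(b) reversed: +24.8 kcal/mol
(c) as written: -173.6 kcal/mol
(d) as written: -530.6 kcal/mol
(e): not needed.
ΔH_rxn = (-57.1) + (+24.8) + (-173.6) + (-530.6) = -736.5 kcal/mol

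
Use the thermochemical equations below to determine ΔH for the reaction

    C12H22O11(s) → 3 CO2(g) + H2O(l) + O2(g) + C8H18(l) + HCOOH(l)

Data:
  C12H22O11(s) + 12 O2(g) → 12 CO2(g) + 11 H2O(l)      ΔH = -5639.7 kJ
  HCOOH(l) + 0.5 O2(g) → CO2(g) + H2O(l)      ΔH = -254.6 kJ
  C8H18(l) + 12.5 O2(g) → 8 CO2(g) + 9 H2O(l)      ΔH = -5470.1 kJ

equation 1 as written: -5639.7 kJ
equation 2 reversed: +254.6 kJ
equation 3 reversed: +5470.1 kJ
Summing the manipulated equations, ΔH = (-5639.7) + (+254.6) + (+5470.1) = 85.0 kJ

ΔH = 85.0 kJ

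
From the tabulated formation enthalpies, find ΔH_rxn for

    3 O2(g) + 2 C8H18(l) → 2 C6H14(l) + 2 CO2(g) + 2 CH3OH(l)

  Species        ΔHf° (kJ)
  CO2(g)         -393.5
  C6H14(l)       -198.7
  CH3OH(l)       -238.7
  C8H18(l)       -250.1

ΔH_rxn = -1161.6 kJ

Products: 2·(-198.7) + 2·(-393.5) + 2·(-238.7) = -1661.8
Reactants: 3·(+0.0) + 2·(-250.1) = -500.2
ΔH_rxn = (-1661.8) − (-500.2) = -1161.6 kJ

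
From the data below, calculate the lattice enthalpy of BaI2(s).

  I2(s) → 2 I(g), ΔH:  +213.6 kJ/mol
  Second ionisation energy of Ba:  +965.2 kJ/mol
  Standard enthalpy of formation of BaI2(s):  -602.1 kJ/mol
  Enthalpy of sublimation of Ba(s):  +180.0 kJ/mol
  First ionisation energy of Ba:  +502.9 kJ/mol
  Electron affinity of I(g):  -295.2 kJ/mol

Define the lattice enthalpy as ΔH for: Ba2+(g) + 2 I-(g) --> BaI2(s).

U = -1873.4 kJ/mol

ΔHf° = 1·ΔHsub + 1·(ΣIE) + 1·D(I2) + 2·EA + U
-602.1 = 1·(+180.0) + 1·(+1468.1) + 1·(+213.6) + 2·(-295.2) + U
U = -602.1 − (+1271.3) = -1873.4 kJ/mol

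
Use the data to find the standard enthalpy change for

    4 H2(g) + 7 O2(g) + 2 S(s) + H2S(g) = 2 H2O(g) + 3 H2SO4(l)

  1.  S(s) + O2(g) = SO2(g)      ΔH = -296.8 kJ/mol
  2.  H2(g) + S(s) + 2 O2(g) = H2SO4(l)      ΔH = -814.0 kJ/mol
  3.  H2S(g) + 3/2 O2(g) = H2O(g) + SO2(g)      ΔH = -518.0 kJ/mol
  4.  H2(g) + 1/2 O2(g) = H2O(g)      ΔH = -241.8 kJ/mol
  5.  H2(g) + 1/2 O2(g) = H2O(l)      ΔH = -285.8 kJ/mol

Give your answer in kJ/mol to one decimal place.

ΔH = -2905.0 kJ/mol

eq. 1 reversed: +296.8 kJ/mol
eq. 2 × 3: (3)·(-814.0) = -2442.0 kJ/mol
eq. 3 as written: -518.0 kJ/mol
eq. 4 as written: -241.8 kJ/mol
eq. 5: not needed.
ΔH = (-1)·(-296.8) + (3)·(-814.0) + (1)·(-518.0) + (1)·(-241.8) = -2905.0 kJ/mol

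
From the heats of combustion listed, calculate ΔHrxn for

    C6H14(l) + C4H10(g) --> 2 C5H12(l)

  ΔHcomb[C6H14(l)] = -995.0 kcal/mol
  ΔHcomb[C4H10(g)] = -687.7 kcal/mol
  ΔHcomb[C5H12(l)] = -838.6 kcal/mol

ΔHrxn = -5.5 kcal/mol

Using ΔH = Σ nΔHc°(reactants) − Σ nΔHc°(products):
= [1·(-995.0) + 1·(-687.7)] − [2·(-838.6)]
= -5.5 kcal/mol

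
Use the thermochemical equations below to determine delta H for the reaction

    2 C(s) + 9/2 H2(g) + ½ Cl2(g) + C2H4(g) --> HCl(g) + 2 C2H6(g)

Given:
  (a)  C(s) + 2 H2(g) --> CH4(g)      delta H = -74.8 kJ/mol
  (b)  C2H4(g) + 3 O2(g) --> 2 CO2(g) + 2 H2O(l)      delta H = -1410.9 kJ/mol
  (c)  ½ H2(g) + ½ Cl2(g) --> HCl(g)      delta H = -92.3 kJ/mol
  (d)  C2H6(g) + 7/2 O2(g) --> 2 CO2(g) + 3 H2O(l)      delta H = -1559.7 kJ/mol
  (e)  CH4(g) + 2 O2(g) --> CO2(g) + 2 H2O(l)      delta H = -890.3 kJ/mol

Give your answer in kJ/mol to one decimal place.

delta H = -314.0 kJ/mol

(a) × 2: (2)·(-74.8) = -149.6 kJ/mol
(b) as written: -1410.9 kJ/mol
(c) as written: -92.3 kJ/mol
(d) reversed and × 2: (-2)·(-1559.7) = +3119.4 kJ/mol
(e) × 2: (2)·(-890.3) = -1780.6 kJ/mol
By Hess's law, delta H = (-149.6) + (-1410.9) + (-92.3) + (+3119.4) + (-1780.6) = -314.0 kJ/mol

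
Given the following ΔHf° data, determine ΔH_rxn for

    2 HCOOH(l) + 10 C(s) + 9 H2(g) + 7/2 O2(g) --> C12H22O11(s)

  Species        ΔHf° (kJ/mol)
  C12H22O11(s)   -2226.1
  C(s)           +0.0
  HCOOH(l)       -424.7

ΔH_rxn = -1376.7 kJ/mol

Products: 1·(-2226.1) = -2226.1
Reactants: 2·(-424.7) + 10·(+0.0) + 9·(+0.0) + 7/2·(+0.0) = -849.4
ΔH_rxn = (-2226.1) − (-849.4) = -1376.7 kJ/mol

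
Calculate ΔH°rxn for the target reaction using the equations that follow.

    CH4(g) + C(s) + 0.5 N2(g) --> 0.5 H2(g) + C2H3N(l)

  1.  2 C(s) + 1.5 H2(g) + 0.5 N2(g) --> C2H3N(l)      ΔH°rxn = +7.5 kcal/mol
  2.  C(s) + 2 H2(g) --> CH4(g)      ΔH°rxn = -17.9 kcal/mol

ΔH°rxn = 25.4 kcal/mol

eq. 1 as written: +7.5 kcal/mol
eq. 2 reversed: +17.9 kcal/mol
Combining the equations, ΔH°rxn = (1)·(+7.5) + (-1)·(-17.9) = 25.4 kcal/mol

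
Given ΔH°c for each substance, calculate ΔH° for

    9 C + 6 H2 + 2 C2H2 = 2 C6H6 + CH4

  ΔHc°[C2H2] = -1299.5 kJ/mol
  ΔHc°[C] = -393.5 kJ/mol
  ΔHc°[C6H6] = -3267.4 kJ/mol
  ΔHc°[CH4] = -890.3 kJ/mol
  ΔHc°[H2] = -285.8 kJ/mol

ΔH° = -430.2 kJ/mol

With combustion enthalpies, reactants minus products:
= [9·(-393.5) + 6·(-285.8) + 2·(-1299.5)] − [2·(-3267.4) + 1·(-890.3)]
= -430.2 kJ/mol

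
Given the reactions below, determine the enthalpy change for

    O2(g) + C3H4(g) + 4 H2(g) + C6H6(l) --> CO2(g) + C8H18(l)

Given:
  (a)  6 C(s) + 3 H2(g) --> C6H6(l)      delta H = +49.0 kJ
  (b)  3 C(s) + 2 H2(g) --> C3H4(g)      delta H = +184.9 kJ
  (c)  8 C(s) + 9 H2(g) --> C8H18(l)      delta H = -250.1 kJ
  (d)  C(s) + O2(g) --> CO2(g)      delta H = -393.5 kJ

delta H = -877.5 kJ

(a) reversed: -49.0 kJ
(b) reversed: -184.9 kJ
(c) as written: -250.1 kJ
(d) as written: -393.5 kJ
delta H = (-1)·(+49.0) + (-1)·(+184.9) + (1)·(-250.1) + (1)·(-393.5) = -877.5 kJ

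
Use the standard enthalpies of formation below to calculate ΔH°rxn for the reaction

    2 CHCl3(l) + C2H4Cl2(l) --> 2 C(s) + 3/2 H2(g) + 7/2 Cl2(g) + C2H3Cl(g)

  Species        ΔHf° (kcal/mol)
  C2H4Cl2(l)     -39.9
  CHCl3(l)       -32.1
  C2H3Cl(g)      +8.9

Products: 2·(+0.0) + 3/2·(+0.0) + 7/2·(+0.0) + 1·(+8.9) = +8.9
Reactants: 2·(-32.1) + 1·(-39.9) = -104.1
ΔH°rxn = (+8.9) − (-104.1) = 113.0 kcal/mol

ΔH°rxn = 113.0 kcal/mol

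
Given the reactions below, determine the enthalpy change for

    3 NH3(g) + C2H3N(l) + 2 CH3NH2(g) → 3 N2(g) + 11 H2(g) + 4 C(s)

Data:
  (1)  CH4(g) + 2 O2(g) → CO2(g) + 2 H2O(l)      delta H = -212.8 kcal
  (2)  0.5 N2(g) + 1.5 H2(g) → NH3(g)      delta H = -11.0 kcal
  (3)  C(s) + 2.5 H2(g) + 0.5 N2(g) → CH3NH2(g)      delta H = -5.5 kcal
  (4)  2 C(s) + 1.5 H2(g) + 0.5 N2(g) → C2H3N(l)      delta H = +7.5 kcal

(1): not needed.
(2) reversed and × 3: (-3)·(-11.0) = +33.0 kcal
(3) reversed and × 2: (-2)·(-5.5) = +11.0 kcal
(4) reversed: -7.5 kcal
delta H = (+33.0) + (+11.0) + (-7.5) = 36.5 kcal

delta H = 36.5 kcal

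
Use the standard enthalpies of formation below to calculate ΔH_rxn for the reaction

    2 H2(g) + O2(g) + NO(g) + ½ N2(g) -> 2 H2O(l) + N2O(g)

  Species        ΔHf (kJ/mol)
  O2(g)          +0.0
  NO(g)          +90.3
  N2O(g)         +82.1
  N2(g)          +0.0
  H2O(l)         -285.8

Products: 2·(-285.8) + 1·(+82.1) = -489.5
Reactants: 2·(+0.0) + 1·(+0.0) + 1·(+90.3) + 1/2·(+0.0) = +90.3
ΔH_rxn = (-489.5) − (+90.3) = -579.8 kJ/mol

ΔH_rxn = -579.8 kJ/mol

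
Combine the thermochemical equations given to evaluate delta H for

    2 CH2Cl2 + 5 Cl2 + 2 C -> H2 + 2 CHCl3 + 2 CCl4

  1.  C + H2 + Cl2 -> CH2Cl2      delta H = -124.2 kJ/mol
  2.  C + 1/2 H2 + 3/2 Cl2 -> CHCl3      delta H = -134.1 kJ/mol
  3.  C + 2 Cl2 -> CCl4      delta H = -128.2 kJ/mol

delta H = -276.2 kJ/mol

eq. 1 reversed and × 2: (-2)·(-124.2) = +248.4 kJ/mol
eq. 2 × 2: (2)·(-134.1) = -268.2 kJ/mol
eq. 3 × 2: (2)·(-128.2) = -256.4 kJ/mol
Since enthalpy is a state function, delta H = (+248.4) + (-268.2) + (-256.4) = -276.2 kJ/mol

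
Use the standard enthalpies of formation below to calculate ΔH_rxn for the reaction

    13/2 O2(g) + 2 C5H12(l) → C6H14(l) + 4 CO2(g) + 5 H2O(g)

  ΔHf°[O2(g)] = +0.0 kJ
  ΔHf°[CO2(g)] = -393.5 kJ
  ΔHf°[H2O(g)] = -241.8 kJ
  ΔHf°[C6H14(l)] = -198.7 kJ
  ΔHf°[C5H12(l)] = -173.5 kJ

ΔH_rxn = -2634.7 kJ

Products: 1·(-198.7) + 4·(-393.5) + 5·(-241.8) = -2981.7
Reactants: 13/2·(+0.0) + 2·(-173.5) = -347.0
ΔH_rxn = (-2981.7) − (-347.0) = -2634.7 kJ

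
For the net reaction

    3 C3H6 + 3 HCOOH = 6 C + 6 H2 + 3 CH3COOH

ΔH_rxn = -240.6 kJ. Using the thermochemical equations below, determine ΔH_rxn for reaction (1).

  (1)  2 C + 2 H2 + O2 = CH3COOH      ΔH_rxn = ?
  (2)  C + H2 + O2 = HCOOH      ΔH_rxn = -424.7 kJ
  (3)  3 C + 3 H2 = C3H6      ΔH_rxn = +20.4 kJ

(1) × 3 (scale by 3 for the 3 CH3COOH): contributes 3·x
(2) reversed and × 3 (HCOOH must end up as a reactant; scale by 3 for the 3 HCOOH): (-3)·(-424.7) = +1274.1 kJ
(3) reversed and × 3 (reverse to put C3H6 on the reactant side; ×3 to match 3 C3H6 in the target): (-3)·(+20.4) = -61.2 kJ
-240.6 = (+1274.1) + (-61.2) + 3·x
x = (-240.6 − (+1212.9)) / (3) = -484.5 kJ

ΔH_rxn = -484.5 kJ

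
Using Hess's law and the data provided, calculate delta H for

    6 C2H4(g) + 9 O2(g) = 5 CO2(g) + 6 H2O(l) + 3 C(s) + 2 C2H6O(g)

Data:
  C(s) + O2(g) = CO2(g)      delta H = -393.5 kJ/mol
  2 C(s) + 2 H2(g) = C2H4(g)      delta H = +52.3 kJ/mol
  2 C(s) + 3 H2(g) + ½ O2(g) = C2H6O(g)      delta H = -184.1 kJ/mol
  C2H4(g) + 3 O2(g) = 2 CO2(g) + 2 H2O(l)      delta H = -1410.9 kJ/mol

equation 1 reversed: +393.5 kJ/mol
equation 2 reversed and × 3: (-3)·(+52.3) = -156.9 kJ/mol
equation 3 × 2: (2)·(-184.1) = -368.2 kJ/mol
equation 4 × 3: (3)·(-1410.9) = -4232.7 kJ/mol
delta H = (-1)·(-393.5) + (-3)·(+52.3) + (2)·(-184.1) + (3)·(-1410.9) = -4364.3 kJ/mol

delta H = -4364.3 kJ/mol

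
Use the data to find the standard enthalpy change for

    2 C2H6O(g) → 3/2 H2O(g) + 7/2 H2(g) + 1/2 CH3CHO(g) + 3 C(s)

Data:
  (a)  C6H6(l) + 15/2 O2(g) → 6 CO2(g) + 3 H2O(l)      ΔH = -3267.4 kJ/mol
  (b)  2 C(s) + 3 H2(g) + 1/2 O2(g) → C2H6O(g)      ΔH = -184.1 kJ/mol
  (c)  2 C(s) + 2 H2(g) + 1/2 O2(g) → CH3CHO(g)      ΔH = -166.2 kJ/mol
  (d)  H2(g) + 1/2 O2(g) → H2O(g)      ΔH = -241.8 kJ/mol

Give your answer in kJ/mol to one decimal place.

ΔH = -77.6 kJ/mol

(a): not needed.
(b) reversed and × 2: (-2)·(-184.1) = +368.2 kJ/mol
(c) × 1/2: (1/2)·(-166.2) = -83.1 kJ/mol
(d) × 3/2: (3/2)·(-241.8) = -362.7 kJ/mol
Combining the equations, ΔH = (-2)·(-184.1) + (1/2)·(-166.2) + (3/2)·(-241.8) = -77.6 kJ/mol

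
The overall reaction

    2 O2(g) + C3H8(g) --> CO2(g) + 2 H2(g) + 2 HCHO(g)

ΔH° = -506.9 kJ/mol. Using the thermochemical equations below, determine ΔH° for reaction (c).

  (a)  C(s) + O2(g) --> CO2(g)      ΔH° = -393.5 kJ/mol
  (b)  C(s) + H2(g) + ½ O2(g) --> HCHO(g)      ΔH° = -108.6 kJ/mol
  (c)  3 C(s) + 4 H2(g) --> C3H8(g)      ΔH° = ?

(a) as written (CO2(g) already on the product side): -393.5 kJ/mol
(b) × 2 (×2 to match 2 HCHO(g) in the target): (2)·(-108.6) = -217.2 kJ/mol
(c) reversed (reverse to put C3H8(g) on the reactant side): contributes −x
-506.9 = (-393.5) + (-217.2) − x
x = (-506.9 − (-610.7)) / (-1) = -103.8 kJ/mol

ΔH° = -103.8 kJ/mol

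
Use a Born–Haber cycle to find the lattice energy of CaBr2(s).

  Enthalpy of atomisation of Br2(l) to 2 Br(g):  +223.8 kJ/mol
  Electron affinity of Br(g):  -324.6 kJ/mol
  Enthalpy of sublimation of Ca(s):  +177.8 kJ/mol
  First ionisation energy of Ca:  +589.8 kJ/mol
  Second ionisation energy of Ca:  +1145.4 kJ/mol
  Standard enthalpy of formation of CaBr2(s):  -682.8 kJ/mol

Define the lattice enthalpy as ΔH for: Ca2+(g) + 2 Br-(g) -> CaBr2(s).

ΔHf° = 1·ΔHsub + 1·(ΣIE) + 1·D(Br2) + 2·EA + U
-682.8 = 1·(+177.8) + 1·(+1735.2) + 1·(+223.8) + 2·(-324.6) + U
U = -682.8 − (+1487.6) = -2170.4 kJ/mol

U = -2170.4 kJ/mol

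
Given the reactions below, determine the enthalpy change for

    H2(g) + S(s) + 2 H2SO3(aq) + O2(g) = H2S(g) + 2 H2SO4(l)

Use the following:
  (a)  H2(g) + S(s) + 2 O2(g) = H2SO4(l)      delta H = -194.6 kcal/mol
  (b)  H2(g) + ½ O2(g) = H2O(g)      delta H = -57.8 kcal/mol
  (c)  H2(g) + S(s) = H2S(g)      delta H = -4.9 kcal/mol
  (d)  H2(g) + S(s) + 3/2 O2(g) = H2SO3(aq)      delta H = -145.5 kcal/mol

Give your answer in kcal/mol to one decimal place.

(a) × 2: (2)·(-194.6) = -389.2 kcal/mol
(b): not needed.
(c) as written: -4.9 kcal/mol
(d) reversed and × 2: (-2)·(-145.5) = +291.0 kcal/mol
Since enthalpy is a state function, delta H = (-389.2) + (-4.9) + (+291.0) = -103.1 kcal/mol

delta H = -103.1 kcal/mol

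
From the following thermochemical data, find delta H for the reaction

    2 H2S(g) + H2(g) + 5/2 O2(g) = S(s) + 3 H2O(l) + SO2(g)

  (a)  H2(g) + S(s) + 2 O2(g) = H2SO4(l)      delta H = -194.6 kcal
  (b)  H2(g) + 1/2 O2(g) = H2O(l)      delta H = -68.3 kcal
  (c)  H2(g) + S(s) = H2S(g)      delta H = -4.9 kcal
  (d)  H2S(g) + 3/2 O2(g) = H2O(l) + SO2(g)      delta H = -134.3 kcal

delta H = -266.0 kcal

(a): not needed.
(b) × 2: (2)·(-68.3) = -136.6 kcal
(c) reversed: +4.9 kcal
(d) as written: -134.3 kcal
By Hess's law, delta H = (2)·(-68.3) + (-1)·(-4.9) + (1)·(-134.3) = -266.0 kcal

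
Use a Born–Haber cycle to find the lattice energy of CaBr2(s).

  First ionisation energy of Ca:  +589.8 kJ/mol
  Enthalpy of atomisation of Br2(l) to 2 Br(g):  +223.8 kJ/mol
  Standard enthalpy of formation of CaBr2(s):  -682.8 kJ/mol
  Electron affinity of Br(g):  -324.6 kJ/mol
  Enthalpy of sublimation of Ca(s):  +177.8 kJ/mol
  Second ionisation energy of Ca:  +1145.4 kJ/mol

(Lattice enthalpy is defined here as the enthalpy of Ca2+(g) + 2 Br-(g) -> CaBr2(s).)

U = -2170.4 kJ/mol

ΔHf° = 1·ΔHsub + 1·(ΣIE) + 1·D(Br2) + 2·EA + U
-682.8 = 1·(+177.8) + 1·(+1735.2) + 1·(+223.8) + 2·(-324.6) + U
U = -682.8 − (+1487.6) = -2170.4 kJ/mol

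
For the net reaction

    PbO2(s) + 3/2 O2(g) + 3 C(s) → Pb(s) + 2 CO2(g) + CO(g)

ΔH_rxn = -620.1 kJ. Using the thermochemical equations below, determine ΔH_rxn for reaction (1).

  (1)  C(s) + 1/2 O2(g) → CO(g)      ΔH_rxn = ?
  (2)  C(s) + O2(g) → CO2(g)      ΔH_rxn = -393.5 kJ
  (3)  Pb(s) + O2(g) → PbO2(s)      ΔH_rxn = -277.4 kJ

(1) as written (CO(g) already on the product side): contributes x
(2) × 2 (scale by 2 for the 2 CO2(g)): (2)·(-393.5) = -787.0 kJ
(3) reversed (reverse to put PbO2(s) on the reactant side): +277.4 kJ
-620.1 = (-787.0) + (+277.4) + x
x = (-620.1 − (-509.6)) / (1) = -110.5 kJ

ΔH_rxn = -110.5 kJ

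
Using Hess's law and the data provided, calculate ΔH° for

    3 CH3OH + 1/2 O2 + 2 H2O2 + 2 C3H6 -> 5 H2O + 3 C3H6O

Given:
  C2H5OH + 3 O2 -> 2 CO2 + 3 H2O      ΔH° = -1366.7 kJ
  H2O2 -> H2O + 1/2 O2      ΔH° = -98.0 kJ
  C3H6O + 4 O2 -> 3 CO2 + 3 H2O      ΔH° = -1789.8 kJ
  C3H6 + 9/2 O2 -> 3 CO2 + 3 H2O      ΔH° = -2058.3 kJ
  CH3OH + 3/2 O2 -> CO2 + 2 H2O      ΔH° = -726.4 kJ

ΔH° = -1122.4 kJ

equation 1: not needed.
equation 2 × 2: (2)·(-98.0) = -196.0 kJ
equation 3 reversed and × 3: (-3)·(-1789.8) = +5369.4 kJ
equation 4 × 2: (2)·(-2058.3) = -4116.6 kJ
equation 5 × 3: (3)·(-726.4) = -2179.2 kJ
By Hess's law, ΔH° = (-196.0) + (+5369.4) + (-4116.6) + (-2179.2) = -1122.4 kJ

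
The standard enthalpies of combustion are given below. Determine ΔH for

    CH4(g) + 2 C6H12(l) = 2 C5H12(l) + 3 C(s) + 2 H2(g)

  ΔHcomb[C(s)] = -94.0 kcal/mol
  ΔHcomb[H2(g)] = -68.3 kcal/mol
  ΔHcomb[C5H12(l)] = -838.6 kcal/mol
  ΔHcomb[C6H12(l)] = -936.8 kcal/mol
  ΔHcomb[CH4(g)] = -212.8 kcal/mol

With combustion enthalpies, reactants minus products:
= [1·(-212.8) + 2·(-936.8)] − [2·(-838.6) + 3·(-94.0) + 2·(-68.3)]
= 9.4 kcal/mol

ΔH = 9.4 kcal/mol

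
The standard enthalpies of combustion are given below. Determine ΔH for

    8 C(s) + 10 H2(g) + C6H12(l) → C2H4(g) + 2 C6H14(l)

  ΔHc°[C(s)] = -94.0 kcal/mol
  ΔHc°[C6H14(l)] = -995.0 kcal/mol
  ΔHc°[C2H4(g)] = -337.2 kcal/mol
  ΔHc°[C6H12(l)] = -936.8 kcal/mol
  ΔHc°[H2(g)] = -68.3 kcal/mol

With combustion enthalpies, reactants minus products:
= [8·(-94.0) + 10·(-68.3) + 1·(-936.8)] − [1·(-337.2) + 2·(-995.0)]
= -44.6 kcal/mol

ΔH = -44.6 kcal/mol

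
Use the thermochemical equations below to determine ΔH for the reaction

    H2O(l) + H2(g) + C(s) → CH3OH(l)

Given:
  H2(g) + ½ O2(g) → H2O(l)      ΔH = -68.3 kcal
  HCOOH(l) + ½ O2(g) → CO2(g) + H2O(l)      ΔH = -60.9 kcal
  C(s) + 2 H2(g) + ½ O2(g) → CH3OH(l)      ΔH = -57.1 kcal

ΔH = 11.2 kcal

equation 1 reversed: +68.3 kcal
equation 2: not needed (CO2(g) appears nowhere else).
equation 3 as written (CH3OH(l) already on the product side): -57.1 kcal
Summing the manipulated equations, ΔH = (+68.3) + (-57.1) = 11.2 kcal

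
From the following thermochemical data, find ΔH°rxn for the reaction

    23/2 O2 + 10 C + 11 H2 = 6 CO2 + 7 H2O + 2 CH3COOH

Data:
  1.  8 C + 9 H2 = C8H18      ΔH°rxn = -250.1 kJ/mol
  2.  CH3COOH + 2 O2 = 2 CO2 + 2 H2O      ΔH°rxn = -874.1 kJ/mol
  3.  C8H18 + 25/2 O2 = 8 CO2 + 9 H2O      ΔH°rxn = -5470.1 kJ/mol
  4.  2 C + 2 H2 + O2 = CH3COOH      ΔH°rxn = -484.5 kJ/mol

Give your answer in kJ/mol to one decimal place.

eq. 1 as written: -250.1 kJ/mol
eq. 2 reversed: +874.1 kJ/mol
eq. 3 as written: -5470.1 kJ/mol
eq. 4 as written: -484.5 kJ/mol
ΔH°rxn = (1)·(-250.1) + (-1)·(-874.1) + (1)·(-5470.1) + (1)·(-484.5) = -5330.6 kJ/mol

ΔH°rxn = -5330.6 kJ/mol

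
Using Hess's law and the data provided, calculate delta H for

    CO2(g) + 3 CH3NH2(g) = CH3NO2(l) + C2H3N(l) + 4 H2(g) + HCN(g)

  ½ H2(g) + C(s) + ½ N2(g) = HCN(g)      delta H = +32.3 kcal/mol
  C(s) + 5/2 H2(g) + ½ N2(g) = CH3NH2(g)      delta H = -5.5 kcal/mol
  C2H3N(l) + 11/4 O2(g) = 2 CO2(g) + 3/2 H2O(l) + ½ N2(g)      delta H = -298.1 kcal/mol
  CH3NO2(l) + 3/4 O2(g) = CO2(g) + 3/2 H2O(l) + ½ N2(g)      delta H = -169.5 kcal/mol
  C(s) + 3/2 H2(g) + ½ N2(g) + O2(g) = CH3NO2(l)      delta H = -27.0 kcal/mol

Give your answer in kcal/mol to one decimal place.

delta H = 123.4 kcal/mol

equation 1 as written (HCN(g) already on the product side): +32.3 kcal/mol
equation 2 reversed and × 3 (CH3NH2(g) must end up as a reactant; ×3 to match 3 CH3NH2(g) in the target): (-3)·(-5.5) = +16.5 kcal/mol
equation 3 reversed (reverse to put C2H3N(l) on the product side): +298.1 kcal/mol
equation 4 as written: -169.5 kcal/mol
equation 5 × 2: (2)·(-27.0) = -54.0 kcal/mol
Summing the manipulated equations, delta H = (+32.3) + (+16.5) + (+298.1) + (-169.5) + (-54.0) = 123.4 kcal/mol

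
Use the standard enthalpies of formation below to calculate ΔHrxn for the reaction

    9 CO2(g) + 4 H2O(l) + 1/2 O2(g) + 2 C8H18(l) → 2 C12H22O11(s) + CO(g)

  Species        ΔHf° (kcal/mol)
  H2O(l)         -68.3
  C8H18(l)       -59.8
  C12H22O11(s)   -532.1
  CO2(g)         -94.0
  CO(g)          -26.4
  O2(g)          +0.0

ΔH°rxn = Σ nΔHf°(products) − Σ nΔHf°(reactants).
Products: 2·(-532.1) + 1·(-26.4) = -1090.6
Reactants: 9·(-94.0) + 4·(-68.3) + 1/2·(+0.0) + 2·(-59.8) = -1238.8
ΔHrxn = (-1090.6) − (-1238.8) = 148.2 kcal/mol

ΔHrxn = 148.2 kcal/mol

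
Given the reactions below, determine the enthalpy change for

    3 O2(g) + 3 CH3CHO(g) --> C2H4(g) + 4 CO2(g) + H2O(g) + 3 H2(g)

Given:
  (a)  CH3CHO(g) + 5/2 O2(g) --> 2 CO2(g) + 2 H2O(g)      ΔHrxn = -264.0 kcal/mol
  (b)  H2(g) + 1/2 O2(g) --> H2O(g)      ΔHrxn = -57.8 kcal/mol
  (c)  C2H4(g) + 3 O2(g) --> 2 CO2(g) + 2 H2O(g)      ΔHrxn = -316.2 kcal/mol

(a) × 3: (3)·(-264.0) = -792.0 kcal/mol
(b) reversed and × 3: (-3)·(-57.8) = +173.4 kcal/mol
(c) reversed: +316.2 kcal/mol
ΔHrxn = (3)·(-264.0) + (-3)·(-57.8) + (-1)·(-316.2) = -302.4 kcal/mol

ΔHrxn = -302.4 kcal/mol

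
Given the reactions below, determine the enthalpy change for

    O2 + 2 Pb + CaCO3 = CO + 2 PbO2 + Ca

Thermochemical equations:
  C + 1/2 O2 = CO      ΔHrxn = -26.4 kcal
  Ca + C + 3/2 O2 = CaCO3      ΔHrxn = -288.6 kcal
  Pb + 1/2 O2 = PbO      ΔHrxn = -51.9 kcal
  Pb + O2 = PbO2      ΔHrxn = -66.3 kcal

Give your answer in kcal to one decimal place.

equation 1 as written: -26.4 kcal
equation 2 reversed: +288.6 kcal
equation 3: not needed.
equation 4 × 2: (2)·(-66.3) = -132.6 kcal
ΔHrxn = (1)·(-26.4) + (-1)·(-288.6) + (2)·(-66.3) = 129.6 kcal

ΔHrxn = 129.6 kcal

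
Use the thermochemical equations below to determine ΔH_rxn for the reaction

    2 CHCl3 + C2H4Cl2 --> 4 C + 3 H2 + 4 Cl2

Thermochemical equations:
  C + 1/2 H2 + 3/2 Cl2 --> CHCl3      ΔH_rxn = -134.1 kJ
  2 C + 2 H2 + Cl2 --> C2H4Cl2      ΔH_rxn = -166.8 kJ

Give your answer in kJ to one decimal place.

equation 1 reversed and × 2: (-2)·(-134.1) = +268.2 kJ
equation 2 reversed: +166.8 kJ
Summing the manipulated equations, ΔH_rxn = (+268.2) + (+166.8) = 435.0 kJ

ΔH_rxn = 435.0 kJ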